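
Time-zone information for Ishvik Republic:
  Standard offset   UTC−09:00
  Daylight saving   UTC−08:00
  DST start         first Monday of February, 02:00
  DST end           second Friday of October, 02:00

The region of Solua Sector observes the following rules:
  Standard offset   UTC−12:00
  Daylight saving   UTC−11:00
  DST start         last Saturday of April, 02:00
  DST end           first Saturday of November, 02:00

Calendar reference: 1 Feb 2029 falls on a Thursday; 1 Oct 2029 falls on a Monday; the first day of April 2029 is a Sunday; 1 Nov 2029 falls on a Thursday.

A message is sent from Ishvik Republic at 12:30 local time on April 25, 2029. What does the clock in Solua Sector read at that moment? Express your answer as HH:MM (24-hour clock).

08:30

1 February 2029 is a Thursday, so the first Monday is February 5.
1 October 2029 is a Monday, so the first Friday is October 5 and the second is October 12.
April 25, 2029 falls between 5 February and 12 October, so daylight saving is in effect and Ishvik Republic is at UTC−08:00.
12:30 Ishvik Republic + 8h = 20:30 UTC.
1 April 2029 is a Sunday, so Saturdays fall on 7, 14, 21, 28; the last is April 28.
1 November 2029 is a Thursday, so the first Saturday is November 3.
At the standard offset (UTC−12:00), 20:30 UTC − 12h = 08:30 Solua Sector standard time.
Daylight saving runs 28 April – 3 November; the standard-time date in Solua Sector, April 25, 2029, is outside that window, so Solua Sector is on standard time at UTC−12:00.
20:30 UTC − 12h = 08:30 Solua Sector.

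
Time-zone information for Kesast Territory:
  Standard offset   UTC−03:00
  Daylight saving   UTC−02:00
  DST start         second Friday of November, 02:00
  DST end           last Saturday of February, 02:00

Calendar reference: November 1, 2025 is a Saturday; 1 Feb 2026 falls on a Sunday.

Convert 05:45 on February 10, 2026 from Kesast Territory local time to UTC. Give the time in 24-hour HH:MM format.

07:45

1 November 2025 is a Saturday, so the first Friday is November 7 and the second is November 14.
1 February 2026 is a Sunday, so Saturdays fall on 7, 14, 21, 28; the last is February 28.
February 10, 2026 falls between 14 November 2025 and 28 February 2026, so daylight saving is in effect and Kesast Territory is at UTC−02:00.
05:45 local + 2h = 07:45 UTC.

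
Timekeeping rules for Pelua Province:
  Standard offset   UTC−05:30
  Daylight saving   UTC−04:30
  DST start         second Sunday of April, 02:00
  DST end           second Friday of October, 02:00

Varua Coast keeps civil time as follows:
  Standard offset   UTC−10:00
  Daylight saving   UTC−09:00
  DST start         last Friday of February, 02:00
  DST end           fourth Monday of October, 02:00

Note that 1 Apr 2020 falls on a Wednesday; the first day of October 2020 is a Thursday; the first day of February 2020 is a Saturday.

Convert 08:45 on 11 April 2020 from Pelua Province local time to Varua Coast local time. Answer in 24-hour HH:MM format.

1 April 2020 is a Wednesday, so the first Sunday is April 5 and the second is April 12.
1 October 2020 is a Thursday, so the first Friday is October 2 and the second is October 9.
11 April 2020 is outside the daylight-saving period (12 April – 9 October), so Pelua Province is on standard time, UTC−05:30.
08:45 Pelua Province + 5h30m = 14:15 UTC.
1 February 2020 is a Saturday, so Fridays fall on 7, 14, 21, 28; the last is February 28.
1 October 2020 is a Thursday, so the first Monday is October 5 and the fourth is October 26.
At the standard offset (UTC−10:00), 14:15 UTC − 10h = 04:15 Varua Coast standard time.
Daylight saving runs 28 February – 26 October; the standard-time date in Varua Coast, 11 April 2020, is inside that window, so Varua Coast is at UTC−09:00.
14:15 UTC − 9h = 05:15 Varua Coast.

05:15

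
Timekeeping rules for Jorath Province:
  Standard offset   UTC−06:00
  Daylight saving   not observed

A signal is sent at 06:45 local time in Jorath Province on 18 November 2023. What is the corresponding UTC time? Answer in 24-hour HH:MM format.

Jorath Province has no daylight saving, so its offset is UTC−06:00 year-round.
06:45 local + 6h = 12:45 UTC.

12:45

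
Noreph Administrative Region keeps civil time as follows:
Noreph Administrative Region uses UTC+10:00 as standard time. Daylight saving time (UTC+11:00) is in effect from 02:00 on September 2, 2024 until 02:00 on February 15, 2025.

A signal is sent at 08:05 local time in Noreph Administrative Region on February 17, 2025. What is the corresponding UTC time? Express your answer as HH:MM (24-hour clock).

22:05

February 17, 2025 is outside the daylight-saving period (2 September 2024 – 15 February 2025), so Noreph Administrative Region is on standard time, UTC+10:00.
08:05 local − 10h = 22:05 UTC (rolling into the previous day, 16 February 2025).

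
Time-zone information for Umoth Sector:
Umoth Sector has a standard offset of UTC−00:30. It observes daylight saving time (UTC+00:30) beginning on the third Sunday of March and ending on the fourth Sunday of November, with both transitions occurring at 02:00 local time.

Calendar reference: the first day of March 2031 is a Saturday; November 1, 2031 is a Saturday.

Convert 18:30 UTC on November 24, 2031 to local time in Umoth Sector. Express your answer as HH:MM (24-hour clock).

18:00

1 March 2031 is a Saturday, so the first Sunday is March 2 and the third is March 16.
1 November 2031 is a Saturday, so the first Sunday is November 2 and the fourth is November 23.
At the standard offset (UTC−00:30), 18:30 UTC − 0h30m = 18:00 Umoth Sector standard time.
The standard-time date in Umoth Sector, November 24, 2031, is outside the daylight-saving period (16 March – 23 November), so Umoth Sector is on standard time, UTC−00:30.
18:30 UTC − 0h30m = 18:00 local.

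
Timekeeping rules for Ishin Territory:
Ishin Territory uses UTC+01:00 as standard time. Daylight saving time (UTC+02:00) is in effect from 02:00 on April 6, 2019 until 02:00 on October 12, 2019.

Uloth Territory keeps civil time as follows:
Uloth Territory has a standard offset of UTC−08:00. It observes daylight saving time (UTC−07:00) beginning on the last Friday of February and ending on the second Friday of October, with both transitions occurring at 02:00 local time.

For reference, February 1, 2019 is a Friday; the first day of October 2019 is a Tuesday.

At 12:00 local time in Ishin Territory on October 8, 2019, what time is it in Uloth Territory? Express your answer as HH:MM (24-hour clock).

October 8, 2019 falls between 6 April and 12 October, so daylight saving is in effect and Ishin Territory is at UTC+02:00.
12:00 Ishin Territory − 2h = 10:00 UTC.
1 February 2019 is a Friday, so Fridays fall on 1, 8, 15, 22; the last is February 22.
1 October 2019 is a Tuesday, so the first Friday is October 4 and the second is October 11.
At the standard offset (UTC−08:00), 10:00 UTC − 8h = 02:00 Uloth Territory standard time.
The standard-time date in Uloth Territory, October 8, 2019, lies within the daylight-saving period (22 February – 11 October), so Uloth Territory is on daylight time, UTC−07:00.
10:00 UTC − 7h = 03:00 Uloth Territory.

03:00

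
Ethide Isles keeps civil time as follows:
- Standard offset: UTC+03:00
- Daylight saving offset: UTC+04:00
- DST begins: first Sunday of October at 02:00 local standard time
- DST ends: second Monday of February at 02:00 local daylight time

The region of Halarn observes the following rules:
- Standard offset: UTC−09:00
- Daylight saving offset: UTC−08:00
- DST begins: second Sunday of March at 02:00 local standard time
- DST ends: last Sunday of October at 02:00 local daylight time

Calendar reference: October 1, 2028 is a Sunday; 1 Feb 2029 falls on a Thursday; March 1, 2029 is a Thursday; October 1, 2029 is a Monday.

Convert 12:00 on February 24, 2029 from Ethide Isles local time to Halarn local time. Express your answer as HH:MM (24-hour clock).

00:00

1 October 2028 is a Sunday, so the first Sunday is October 1.
1 February 2029 is a Thursday, so the first Monday is February 5 and the second is February 12.
Daylight saving runs 1 October 2028 – 12 February 2029; February 24, 2029 is outside that window, so Ethide Isles is on standard time at UTC+03:00.
12:00 Ethide Isles − 3h = 09:00 UTC.
1 March 2029 is a Thursday, so the first Sunday is March 4 and the second is March 11.
1 October 2029 is a Monday, so Sundays fall on 7, 14, 21, 28; the last is October 28.
At the standard offset (UTC−09:00), 09:00 UTC − 9h = 00:00 Halarn standard time.
Daylight saving runs 11 March – 28 October; the standard-time date in Halarn, February 24, 2029, is outside that window, so Halarn is on standard time at UTC−09:00.
09:00 UTC − 9h = 00:00 Halarn.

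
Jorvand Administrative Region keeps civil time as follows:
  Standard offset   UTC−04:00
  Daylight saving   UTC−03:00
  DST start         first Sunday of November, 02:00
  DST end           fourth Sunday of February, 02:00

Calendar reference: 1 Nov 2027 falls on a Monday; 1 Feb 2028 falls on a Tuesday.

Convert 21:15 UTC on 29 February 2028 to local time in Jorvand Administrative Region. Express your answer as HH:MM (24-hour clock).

1 November 2027 is a Monday, so the first Sunday is November 7.
1 February 2028 is a Tuesday, so the first Sunday is February 6 and the fourth is February 27.
At the standard offset (UTC−04:00), 21:15 UTC − 4h = 17:15 Jorvand Administrative Region standard time.
The standard-time date in Jorvand Administrative Region, 29 February 2028, does not fall between 7 November 2027 and 27 February 2028, so daylight saving is not in effect and Jorvand Administrative Region is at UTC−04:00.
21:15 UTC − 4h = 17:15 local.

17:15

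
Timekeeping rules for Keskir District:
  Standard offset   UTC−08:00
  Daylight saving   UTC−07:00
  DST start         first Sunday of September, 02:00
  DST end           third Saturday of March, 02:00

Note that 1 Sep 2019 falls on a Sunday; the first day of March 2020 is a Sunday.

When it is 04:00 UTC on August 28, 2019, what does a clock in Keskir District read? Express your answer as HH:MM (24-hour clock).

20:00

1 September 2019 is a Sunday, so the first Sunday is September 1.
1 March 2020 is a Sunday, so the first Saturday is March 7 and the third is March 21.
At the standard offset (UTC−08:00), 04:00 UTC − 8h = 20:00 Keskir District standard time (rolling into the previous day, 27 August 2019).
Daylight saving runs 1 September 2019 – 21 March 2020; the standard-time date in Keskir District, August 27, 2019, is outside that window, so Keskir District is on standard time at UTC−08:00.
04:00 UTC − 8h = 20:00 local (rolling into the previous day, 27 August 2019).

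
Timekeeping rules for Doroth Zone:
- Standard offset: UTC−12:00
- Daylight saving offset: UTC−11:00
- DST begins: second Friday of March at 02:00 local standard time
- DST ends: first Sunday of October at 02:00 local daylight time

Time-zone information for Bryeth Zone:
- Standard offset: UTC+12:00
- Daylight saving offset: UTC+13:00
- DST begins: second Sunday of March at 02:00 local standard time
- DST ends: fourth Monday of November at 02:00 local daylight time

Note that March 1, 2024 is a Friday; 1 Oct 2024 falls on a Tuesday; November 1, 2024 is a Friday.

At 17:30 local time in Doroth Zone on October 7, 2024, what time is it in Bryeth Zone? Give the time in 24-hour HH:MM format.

1 March 2024 is a Friday, so the first Friday is March 1 and the second is March 8.
1 October 2024 is a Tuesday, so the first Sunday is October 6.
October 7, 2024 does not fall between 8 March and 6 October, so daylight saving is not in effect and Doroth Zone is at UTC−12:00.
17:30 Doroth Zone + 12h = 05:30 UTC (rolling into the next day, 8 October 2024).
1 March 2024 is a Friday, so the first Sunday is March 3 and the second is March 10.
1 November 2024 is a Friday, so the first Monday is November 4 and the fourth is November 25.
At the standard offset (UTC+12:00), 05:30 UTC + 12h = 17:30 Bryeth Zone standard time.
The standard-time date in Bryeth Zone, October 8, 2024, lies within the daylight-saving period (10 March – 25 November), so Bryeth Zone is on daylight time, UTC+13:00.
05:30 UTC + 13h = 18:30 Bryeth Zone.

18:30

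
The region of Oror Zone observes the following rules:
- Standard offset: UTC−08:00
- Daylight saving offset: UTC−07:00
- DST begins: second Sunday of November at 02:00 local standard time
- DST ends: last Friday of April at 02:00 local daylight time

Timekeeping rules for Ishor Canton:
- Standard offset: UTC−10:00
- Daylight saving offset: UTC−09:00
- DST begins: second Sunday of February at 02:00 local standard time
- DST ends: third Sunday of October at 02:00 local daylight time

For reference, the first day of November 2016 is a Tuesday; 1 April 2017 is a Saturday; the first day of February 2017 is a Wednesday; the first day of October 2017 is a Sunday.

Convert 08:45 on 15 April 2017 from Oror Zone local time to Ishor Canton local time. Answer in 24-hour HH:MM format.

1 November 2016 is a Tuesday, so the first Sunday is November 6 and the second is November 13.
1 April 2017 is a Saturday, so Fridays fall on 7, 14, 21, 28; the last is April 28.
Daylight saving runs 13 November 2016 – 28 April 2017; 15 April 2017 is inside that window, so Oror Zone is at UTC−07:00.
08:45 Oror Zone + 7h = 15:45 UTC.
1 February 2017 is a Wednesday, so the first Sunday is February 5 and the second is February 12.
1 October 2017 is a Sunday, so the first Sunday is October 1 and the third is October 15.
At the standard offset (UTC−10:00), 15:45 UTC − 10h = 05:45 Ishor Canton standard time.
Daylight saving runs 12 February – 15 October; the standard-time date in Ishor Canton, 15 April 2017, is inside that window, so Ishor Canton is at UTC−09:00.
15:45 UTC − 9h = 06:45 Ishor Canton.

06:45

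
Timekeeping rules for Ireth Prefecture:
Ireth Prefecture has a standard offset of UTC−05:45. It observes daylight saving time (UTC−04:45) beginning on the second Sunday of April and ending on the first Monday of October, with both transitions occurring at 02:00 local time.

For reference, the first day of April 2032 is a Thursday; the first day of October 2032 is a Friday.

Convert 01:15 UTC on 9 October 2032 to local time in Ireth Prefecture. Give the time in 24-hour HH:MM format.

1 April 2032 is a Thursday, so the first Sunday is April 4 and the second is April 11.
1 October 2032 is a Friday, so the first Monday is October 4.
At the standard offset (UTC−05:45), 01:15 UTC − 5h45m = 19:30 Ireth Prefecture standard time (rolling into the previous day, 8 October 2032).
The standard-time date in Ireth Prefecture, 8 October 2032, does not fall between 11 April and 4 October, so daylight saving is not in effect and Ireth Prefecture is at UTC−05:45.
01:15 UTC − 5h45m = 19:30 local (rolling into the previous day, 8 October 2032).

19:30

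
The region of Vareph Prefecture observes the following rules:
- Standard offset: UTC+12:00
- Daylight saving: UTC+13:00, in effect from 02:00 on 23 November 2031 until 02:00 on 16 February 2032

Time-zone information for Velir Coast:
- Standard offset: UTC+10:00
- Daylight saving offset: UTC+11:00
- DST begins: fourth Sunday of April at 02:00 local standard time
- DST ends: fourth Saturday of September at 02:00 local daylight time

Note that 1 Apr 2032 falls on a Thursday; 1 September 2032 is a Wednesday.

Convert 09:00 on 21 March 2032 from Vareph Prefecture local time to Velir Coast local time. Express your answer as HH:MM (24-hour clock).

07:00

21 March 2032 does not fall between 23 November 2031 and 16 February 2032, so daylight saving is not in effect and Vareph Prefecture is at UTC+12:00.
09:00 Vareph Prefecture − 12h = 21:00 UTC (rolling into the previous day, 20 March 2032).
1 April 2032 is a Thursday, so the first Sunday is April 4 and the fourth is April 25.
1 September 2032 is a Wednesday, so the first Saturday is September 4 and the fourth is September 25.
At the standard offset (UTC+10:00), 21:00 UTC + 10h = 07:00 Velir Coast standard time (rolling into the next day, 21 March 2032).
The standard-time date in Velir Coast, 21 March 2032, does not fall between 25 April and 25 September, so daylight saving is not in effect and Velir Coast is at UTC+10:00.
21:00 UTC + 10h = 07:00 Velir Coast (rolling into the next day, 21 March 2032).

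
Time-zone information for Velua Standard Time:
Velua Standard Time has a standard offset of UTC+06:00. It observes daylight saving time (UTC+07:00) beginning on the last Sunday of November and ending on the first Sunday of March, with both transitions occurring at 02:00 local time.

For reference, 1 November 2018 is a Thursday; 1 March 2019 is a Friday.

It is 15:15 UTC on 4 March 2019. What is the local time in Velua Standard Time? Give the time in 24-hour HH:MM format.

1 November 2018 is a Thursday, so Sundays fall on 4, 11, 18, 25; the last is November 25.
1 March 2019 is a Friday, so the first Sunday is March 3.
At the standard offset (UTC+06:00), 15:15 UTC + 6h = 21:15 Velua Standard Time standard time.
The standard-time date in Velua Standard Time, 4 March 2019, does not fall between 25 November 2018 and 3 March 2019, so daylight saving is not in effect and Velua Standard Time is at UTC+06:00.
15:15 UTC + 6h = 21:15 local.

21:15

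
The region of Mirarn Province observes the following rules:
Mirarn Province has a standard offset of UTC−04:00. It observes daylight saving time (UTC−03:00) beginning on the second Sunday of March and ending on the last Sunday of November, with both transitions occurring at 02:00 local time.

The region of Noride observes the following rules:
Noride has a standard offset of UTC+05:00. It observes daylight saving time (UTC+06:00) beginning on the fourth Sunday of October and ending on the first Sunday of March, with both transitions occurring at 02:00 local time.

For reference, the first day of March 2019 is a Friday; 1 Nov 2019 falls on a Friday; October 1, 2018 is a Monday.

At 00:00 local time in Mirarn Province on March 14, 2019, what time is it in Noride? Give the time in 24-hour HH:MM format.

08:00

1 March 2019 is a Friday, so the first Sunday is March 3 and the second is March 10.
1 November 2019 is a Friday, so Sundays fall on 3, 10, 17, 24; the last is November 24.
March 14, 2019 lies within the daylight-saving period (10 March – 24 November), so Mirarn Province is on daylight time, UTC−03:00.
00:00 Mirarn Province + 3h = 03:00 UTC.
1 October 2018 is a Monday, so the first Sunday is October 7 and the fourth is October 28.
1 March 2019 is a Friday, so the first Sunday is March 3.
At the standard offset (UTC+05:00), 03:00 UTC + 5h = 08:00 Noride standard time.
Daylight saving runs 28 October 2018 – 3 March 2019; the standard-time date in Noride, March 14, 2019, is outside that window, so Noride is on standard time at UTC+05:00.
03:00 UTC + 5h = 08:00 Noride.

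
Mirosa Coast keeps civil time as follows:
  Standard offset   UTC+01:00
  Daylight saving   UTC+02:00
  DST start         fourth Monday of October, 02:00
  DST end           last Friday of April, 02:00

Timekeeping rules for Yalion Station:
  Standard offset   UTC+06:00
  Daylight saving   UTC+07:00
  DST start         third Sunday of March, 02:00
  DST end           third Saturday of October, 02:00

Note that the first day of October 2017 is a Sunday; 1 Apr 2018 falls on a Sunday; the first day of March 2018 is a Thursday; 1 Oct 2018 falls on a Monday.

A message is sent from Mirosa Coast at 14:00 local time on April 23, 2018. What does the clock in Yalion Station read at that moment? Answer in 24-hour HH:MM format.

19:00

1 October 2017 is a Sunday, so the first Monday is October 2 and the fourth is October 23.
1 April 2018 is a Sunday, so Fridays fall on 6, 13, 20, 27; the last is April 27.
Daylight saving runs 23 October 2017 – 27 April 2018; April 23, 2018 is inside that window, so Mirosa Coast is at UTC+02:00.
14:00 Mirosa Coast − 2h = 12:00 UTC.
1 March 2018 is a Thursday, so the first Sunday is March 4 and the third is March 18.
1 October 2018 is a Monday, so the first Saturday is October 6 and the third is October 20.
At the standard offset (UTC+06:00), 12:00 UTC + 6h = 18:00 Yalion Station standard time.
The standard-time date in Yalion Station, April 23, 2018, lies within the daylight-saving period (18 March – 20 October), so Yalion Station is on daylight time, UTC+07:00.
12:00 UTC + 7h = 19:00 Yalion Station.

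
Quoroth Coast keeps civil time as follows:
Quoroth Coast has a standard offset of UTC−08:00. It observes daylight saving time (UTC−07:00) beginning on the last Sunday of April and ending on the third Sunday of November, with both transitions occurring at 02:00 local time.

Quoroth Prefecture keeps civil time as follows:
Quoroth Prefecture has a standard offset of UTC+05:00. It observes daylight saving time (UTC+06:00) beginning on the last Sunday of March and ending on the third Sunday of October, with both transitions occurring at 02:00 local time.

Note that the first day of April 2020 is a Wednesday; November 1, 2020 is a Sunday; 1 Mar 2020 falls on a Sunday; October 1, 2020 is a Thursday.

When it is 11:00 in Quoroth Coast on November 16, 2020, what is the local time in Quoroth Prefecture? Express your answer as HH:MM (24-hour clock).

1 April 2020 is a Wednesday, so Sundays fall on 5, 12, 19, 26; the last is April 26.
1 November 2020 is a Sunday, so the first Sunday is November 1 and the third is November 15.
Daylight saving runs 26 April – 15 November; November 16, 2020 is outside that window, so Quoroth Coast is on standard time at UTC−08:00.
11:00 Quoroth Coast + 8h = 19:00 UTC.
1 March 2020 is a Sunday, so Sundays fall on 1, 8, 15, 22, 29; the last is March 29.
1 October 2020 is a Thursday, so the first Sunday is October 4 and the third is October 18.
At the standard offset (UTC+05:00), 19:00 UTC + 5h = 00:00 Quoroth Prefecture standard time (rolling into the next day, 17 November 2020).
Daylight saving runs 29 March – 18 October; the standard-time date in Quoroth Prefecture, November 17, 2020, is outside that window, so Quoroth Prefecture is on standard time at UTC+05:00.
19:00 UTC + 5h = 00:00 Quoroth Prefecture (rolling into the next day, 17 November 2020).

00:00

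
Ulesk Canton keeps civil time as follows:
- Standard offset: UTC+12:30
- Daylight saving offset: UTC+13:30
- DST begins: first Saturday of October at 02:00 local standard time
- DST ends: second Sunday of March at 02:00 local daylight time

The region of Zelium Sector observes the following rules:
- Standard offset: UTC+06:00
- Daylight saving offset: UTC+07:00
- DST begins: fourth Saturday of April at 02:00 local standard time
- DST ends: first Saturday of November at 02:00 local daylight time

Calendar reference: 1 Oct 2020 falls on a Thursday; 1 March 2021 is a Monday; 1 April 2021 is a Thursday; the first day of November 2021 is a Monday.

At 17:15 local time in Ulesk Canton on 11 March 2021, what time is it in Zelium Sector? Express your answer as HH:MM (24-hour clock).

09:45

1 October 2020 is a Thursday, so the first Saturday is October 3.
1 March 2021 is a Monday, so the first Sunday is March 7 and the second is March 14.
11 March 2021 lies within the daylight-saving period (3 October 2020 – 14 March 2021), so Ulesk Canton is on daylight time, UTC+13:30.
17:15 Ulesk Canton − 13h30m = 03:45 UTC.
1 April 2021 is a Thursday, so the first Saturday is April 3 and the fourth is April 24.
1 November 2021 is a Monday, so the first Saturday is November 6.
At the standard offset (UTC+06:00), 03:45 UTC + 6h = 09:45 Zelium Sector standard time.
The standard-time date in Zelium Sector, 11 March 2021, is outside the daylight-saving period (24 April – 6 November), so Zelium Sector is on standard time, UTC+06:00.
03:45 UTC + 6h = 09:45 Zelium Sector.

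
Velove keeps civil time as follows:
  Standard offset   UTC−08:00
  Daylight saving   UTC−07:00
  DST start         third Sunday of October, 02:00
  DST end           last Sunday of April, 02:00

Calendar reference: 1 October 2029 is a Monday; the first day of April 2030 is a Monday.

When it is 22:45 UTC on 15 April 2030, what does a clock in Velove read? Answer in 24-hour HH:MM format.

1 October 2029 is a Monday, so the first Sunday is October 7 and the third is October 21.
1 April 2030 is a Monday, so Sundays fall on 7, 14, 21, 28; the last is April 28.
At the standard offset (UTC−08:00), 22:45 UTC − 8h = 14:45 Velove standard time.
The standard-time date in Velove, 15 April 2030, lies within the daylight-saving period (21 October 2029 – 28 April 2030), so Velove is on daylight time, UTC−07:00.
22:45 UTC − 7h = 15:45 local.

15:45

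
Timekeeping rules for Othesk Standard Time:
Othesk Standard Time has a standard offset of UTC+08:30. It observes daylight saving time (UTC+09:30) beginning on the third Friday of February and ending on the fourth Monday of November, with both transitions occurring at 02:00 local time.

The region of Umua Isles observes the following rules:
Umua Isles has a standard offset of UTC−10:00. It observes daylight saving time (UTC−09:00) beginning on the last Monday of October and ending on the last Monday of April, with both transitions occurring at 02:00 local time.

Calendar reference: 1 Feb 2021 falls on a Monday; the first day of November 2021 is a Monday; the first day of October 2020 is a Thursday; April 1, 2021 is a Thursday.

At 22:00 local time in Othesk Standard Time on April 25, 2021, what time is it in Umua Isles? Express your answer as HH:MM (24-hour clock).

1 February 2021 is a Monday, so the first Friday is February 5 and the third is February 19.
1 November 2021 is a Monday, so the first Monday is November 1 and the fourth is November 22.
April 25, 2021 lies within the daylight-saving period (19 February – 22 November), so Othesk Standard Time is on daylight time, UTC+09:30.
22:00 Othesk Standard Time − 9h30m = 12:30 UTC.
1 October 2020 is a Thursday, so Mondays fall on 5, 12, 19, 26; the last is October 26.
1 April 2021 is a Thursday, so Mondays fall on 5, 12, 19, 26; the last is April 26.
At the standard offset (UTC−10:00), 12:30 UTC − 10h = 02:30 Umua Isles standard time.
The standard-time date in Umua Isles, April 25, 2021, lies within the daylight-saving period (26 October 2020 – 26 April 2021), so Umua Isles is on daylight time, UTC−09:00.
12:30 UTC − 9h = 03:30 Umua Isles.

03:30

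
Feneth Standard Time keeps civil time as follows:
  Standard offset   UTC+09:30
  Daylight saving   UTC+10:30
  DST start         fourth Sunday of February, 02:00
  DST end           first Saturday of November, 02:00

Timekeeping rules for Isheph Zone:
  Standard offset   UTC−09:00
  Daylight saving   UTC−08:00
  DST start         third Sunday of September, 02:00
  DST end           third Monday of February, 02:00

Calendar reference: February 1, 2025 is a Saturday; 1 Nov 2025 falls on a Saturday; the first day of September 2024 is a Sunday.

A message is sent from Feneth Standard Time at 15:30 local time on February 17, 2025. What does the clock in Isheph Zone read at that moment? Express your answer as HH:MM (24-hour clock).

22:00

1 February 2025 is a Saturday, so the first Sunday is February 2 and the fourth is February 23.
1 November 2025 is a Saturday, so the first Saturday is November 1.
February 17, 2025 is outside the daylight-saving period (23 February – 1 November), so Feneth Standard Time is on standard time, UTC+09:30.
15:30 Feneth Standard Time − 9h30m = 06:00 UTC.
1 September 2024 is a Sunday, so the first Sunday is September 1 and the third is September 15.
1 February 2025 is a Saturday, so the first Monday is February 3 and the third is February 17.
At the standard offset (UTC−09:00), 06:00 UTC − 9h = 21:00 Isheph Zone standard time (rolling into the previous day, 16 February 2025).
The standard-time date in Isheph Zone, February 16, 2025, falls between 15 September 2024 and 17 February 2025, so daylight saving is in effect and Isheph Zone is at UTC−08:00.
06:00 UTC − 8h = 22:00 Isheph Zone (rolling into the previous day, 16 February 2025).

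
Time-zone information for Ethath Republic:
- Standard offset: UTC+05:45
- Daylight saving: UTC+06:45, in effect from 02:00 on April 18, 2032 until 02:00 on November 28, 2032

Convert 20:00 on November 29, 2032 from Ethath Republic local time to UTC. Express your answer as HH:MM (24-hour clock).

14:15

Daylight saving runs 18 April – 28 November; November 29, 2032 is outside that window, so Ethath Republic is on standard time at UTC+05:45.
20:00 local − 5h45m = 14:15 UTC.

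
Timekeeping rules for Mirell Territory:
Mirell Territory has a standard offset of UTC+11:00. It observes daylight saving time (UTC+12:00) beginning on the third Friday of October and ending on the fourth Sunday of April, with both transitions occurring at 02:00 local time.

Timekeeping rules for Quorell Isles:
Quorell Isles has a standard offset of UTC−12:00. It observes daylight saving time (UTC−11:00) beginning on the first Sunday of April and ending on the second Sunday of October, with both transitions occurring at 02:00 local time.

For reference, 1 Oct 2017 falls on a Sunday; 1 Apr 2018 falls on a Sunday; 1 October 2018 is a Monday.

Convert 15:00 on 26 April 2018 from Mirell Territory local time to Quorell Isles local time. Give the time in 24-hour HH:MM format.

17:00

1 October 2017 is a Sunday, so the first Friday is October 6 and the third is October 20.
1 April 2018 is a Sunday, so the first Sunday is April 1 and the fourth is April 22.
26 April 2018 does not fall between 20 October 2017 and 22 April 2018, so daylight saving is not in effect and Mirell Territory is at UTC+11:00.
15:00 Mirell Territory − 11h = 04:00 UTC.
1 April 2018 is a Sunday, so the first Sunday is April 1.
1 October 2018 is a Monday, so the first Sunday is October 7 and the second is October 14.
At the standard offset (UTC−12:00), 04:00 UTC − 12h = 16:00 Quorell Isles standard time (rolling into the previous day, 25 April 2018).
The standard-time date in Quorell Isles, 25 April 2018, falls between 1 April and 14 October, so daylight saving is in effect and Quorell Isles is at UTC−11:00.
04:00 UTC − 11h = 17:00 Quorell Isles (rolling into the previous day, 25 April 2018).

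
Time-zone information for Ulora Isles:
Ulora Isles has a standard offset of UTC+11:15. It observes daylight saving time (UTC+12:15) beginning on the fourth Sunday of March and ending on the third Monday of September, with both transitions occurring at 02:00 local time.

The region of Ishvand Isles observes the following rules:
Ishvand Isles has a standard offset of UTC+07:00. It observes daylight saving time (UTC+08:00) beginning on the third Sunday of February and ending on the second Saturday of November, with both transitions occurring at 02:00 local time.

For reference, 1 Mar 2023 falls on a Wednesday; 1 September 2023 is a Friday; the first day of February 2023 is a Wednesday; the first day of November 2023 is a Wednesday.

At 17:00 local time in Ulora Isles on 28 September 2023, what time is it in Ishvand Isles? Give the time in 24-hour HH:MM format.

1 March 2023 is a Wednesday, so the first Sunday is March 5 and the fourth is March 26.
1 September 2023 is a Friday, so the first Monday is September 4 and the third is September 18.
Daylight saving runs 26 March – 18 September; 28 September 2023 is outside that window, so Ulora Isles is on standard time at UTC+11:15.
17:00 Ulora Isles − 11h15m = 05:45 UTC.
1 February 2023 is a Wednesday, so the first Sunday is February 5 and the third is February 19.
1 November 2023 is a Wednesday, so the first Saturday is November 4 and the second is November 11.
At the standard offset (UTC+07:00), 05:45 UTC + 7h = 12:45 Ishvand Isles standard time.
The standard-time date in Ishvand Isles, 28 September 2023, falls between 19 February and 11 November, so daylight saving is in effect and Ishvand Isles is at UTC+08:00.
05:45 UTC + 8h = 13:45 Ishvand Isles.

13:45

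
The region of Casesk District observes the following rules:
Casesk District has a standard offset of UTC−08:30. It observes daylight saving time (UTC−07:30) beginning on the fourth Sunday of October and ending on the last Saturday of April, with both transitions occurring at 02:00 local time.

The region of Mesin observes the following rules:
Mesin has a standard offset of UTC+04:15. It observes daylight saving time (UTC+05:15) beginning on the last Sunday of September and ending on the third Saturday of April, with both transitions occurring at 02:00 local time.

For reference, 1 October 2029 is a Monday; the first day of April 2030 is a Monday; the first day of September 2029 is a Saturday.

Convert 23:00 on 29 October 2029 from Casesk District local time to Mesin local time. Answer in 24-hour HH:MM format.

1 October 2029 is a Monday, so the first Sunday is October 7 and the fourth is October 28.
1 April 2030 is a Monday, so Saturdays fall on 6, 13, 20, 27; the last is April 27.
29 October 2029 falls between 28 October 2029 and 27 April 2030, so daylight saving is in effect and Casesk District is at UTC−07:30.
23:00 Casesk District + 7h30m = 06:30 UTC (rolling into the next day, 30 October 2029).
1 September 2029 is a Saturday, so Sundays fall on 2, 9, 16, 23, 30; the last is September 30.
1 April 2030 is a Monday, so the first Saturday is April 6 and the third is April 20.
At the standard offset (UTC+04:15), 06:30 UTC + 4h15m = 10:45 Mesin standard time.
The standard-time date in Mesin, 30 October 2029, falls between 30 September 2029 and 20 April 2030, so daylight saving is in effect and Mesin is at UTC+05:15.
06:30 UTC + 5h15m = 11:45 Mesin.

11:45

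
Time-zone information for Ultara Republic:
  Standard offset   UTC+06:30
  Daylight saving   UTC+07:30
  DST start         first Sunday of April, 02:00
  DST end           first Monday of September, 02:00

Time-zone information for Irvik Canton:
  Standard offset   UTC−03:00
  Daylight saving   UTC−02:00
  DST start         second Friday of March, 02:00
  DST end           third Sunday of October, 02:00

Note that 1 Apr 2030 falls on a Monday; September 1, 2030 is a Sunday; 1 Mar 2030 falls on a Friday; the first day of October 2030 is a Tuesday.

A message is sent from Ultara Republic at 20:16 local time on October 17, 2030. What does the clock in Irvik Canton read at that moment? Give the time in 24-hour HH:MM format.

11:46

1 April 2030 is a Monday, so the first Sunday is April 7.
1 September 2030 is a Sunday, so the first Monday is September 2.
October 17, 2030 does not fall between 7 April and 2 September, so daylight saving is not in effect and Ultara Republic is at UTC+06:30.
20:16 Ultara Republic − 6h30m = 13:46 UTC.
1 March 2030 is a Friday, so the first Friday is March 1 and the second is March 8.
1 October 2030 is a Tuesday, so the first Sunday is October 6 and the third is October 20.
At the standard offset (UTC−03:00), 13:46 UTC − 3h = 10:46 Irvik Canton standard time.
The standard-time date in Irvik Canton, October 17, 2030, lies within the daylight-saving period (8 March – 20 October), so Irvik Canton is on daylight time, UTC−02:00.
13:46 UTC − 2h = 11:46 Irvik Canton.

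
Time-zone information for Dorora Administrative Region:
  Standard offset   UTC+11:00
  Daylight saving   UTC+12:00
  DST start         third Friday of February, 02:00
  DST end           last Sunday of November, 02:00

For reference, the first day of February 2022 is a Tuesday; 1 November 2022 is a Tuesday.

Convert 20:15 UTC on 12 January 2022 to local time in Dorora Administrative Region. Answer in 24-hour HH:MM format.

1 February 2022 is a Tuesday, so the first Friday is February 4 and the third is February 18.
1 November 2022 is a Tuesday, so Sundays fall on 6, 13, 20, 27; the last is November 27.
At the standard offset (UTC+11:00), 20:15 UTC + 11h = 07:15 Dorora Administrative Region standard time (rolling into the next day, 13 January 2022).
The standard-time date in Dorora Administrative Region, 13 January 2022, is outside the daylight-saving period (18 February – 27 November), so Dorora Administrative Region is on standard time, UTC+11:00.
20:15 UTC + 11h = 07:15 local (rolling into the next day, 13 January 2022).

07:15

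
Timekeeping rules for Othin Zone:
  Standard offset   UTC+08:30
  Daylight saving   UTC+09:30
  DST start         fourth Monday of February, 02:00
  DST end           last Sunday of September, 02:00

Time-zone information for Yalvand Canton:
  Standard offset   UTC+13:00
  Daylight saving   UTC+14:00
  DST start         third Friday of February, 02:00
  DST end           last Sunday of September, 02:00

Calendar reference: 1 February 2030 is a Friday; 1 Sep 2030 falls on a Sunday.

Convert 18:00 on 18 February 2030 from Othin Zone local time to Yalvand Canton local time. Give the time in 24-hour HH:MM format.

23:30

1 February 2030 is a Friday, so the first Monday is February 4 and the fourth is February 25.
1 September 2030 is a Sunday, so Sundays fall on 1, 8, 15, 22, 29; the last is September 29.
Daylight saving runs 25 February – 29 September; 18 February 2030 is outside that window, so Othin Zone is on standard time at UTC+08:30.
18:00 Othin Zone − 8h30m = 09:30 UTC.
1 February 2030 is a Friday, so the first Friday is February 1 and the third is February 15.
1 September 2030 is a Sunday, so Sundays fall on 1, 8, 15, 22, 29; the last is September 29.
At the standard offset (UTC+13:00), 09:30 UTC + 13h = 22:30 Yalvand Canton standard time.
The standard-time date in Yalvand Canton, 18 February 2030, falls between 15 February and 29 September, so daylight saving is in effect and Yalvand Canton is at UTC+14:00.
09:30 UTC + 14h = 23:30 Yalvand Canton.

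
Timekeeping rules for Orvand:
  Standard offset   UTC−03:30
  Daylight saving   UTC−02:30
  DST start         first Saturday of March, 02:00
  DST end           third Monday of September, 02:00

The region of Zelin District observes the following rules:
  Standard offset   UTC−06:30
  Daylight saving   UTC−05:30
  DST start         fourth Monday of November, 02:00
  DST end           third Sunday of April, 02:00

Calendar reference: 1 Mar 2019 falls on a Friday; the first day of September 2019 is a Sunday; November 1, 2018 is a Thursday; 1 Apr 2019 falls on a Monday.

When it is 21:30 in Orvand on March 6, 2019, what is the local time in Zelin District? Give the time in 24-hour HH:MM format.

18:30

1 March 2019 is a Friday, so the first Saturday is March 2.
1 September 2019 is a Sunday, so the first Monday is September 2 and the third is September 16.
March 6, 2019 falls between 2 March and 16 September, so daylight saving is in effect and Orvand is at UTC−02:30.
21:30 Orvand + 2h30m = 00:00 UTC (rolling into the next day, 7 March 2019).
1 November 2018 is a Thursday, so the first Monday is November 5 and the fourth is November 26.
1 April 2019 is a Monday, so the first Sunday is April 7 and the third is April 21.
At the standard offset (UTC−06:30), 00:00 UTC − 6h30m = 17:30 Zelin District standard time (rolling into the previous day, 6 March 2019).
Daylight saving runs 26 November 2018 – 21 April 2019; the standard-time date in Zelin District, March 6, 2019, is inside that window, so Zelin District is at UTC−05:30.
00:00 UTC − 5h30m = 18:30 Zelin District (rolling into the previous day, 6 March 2019).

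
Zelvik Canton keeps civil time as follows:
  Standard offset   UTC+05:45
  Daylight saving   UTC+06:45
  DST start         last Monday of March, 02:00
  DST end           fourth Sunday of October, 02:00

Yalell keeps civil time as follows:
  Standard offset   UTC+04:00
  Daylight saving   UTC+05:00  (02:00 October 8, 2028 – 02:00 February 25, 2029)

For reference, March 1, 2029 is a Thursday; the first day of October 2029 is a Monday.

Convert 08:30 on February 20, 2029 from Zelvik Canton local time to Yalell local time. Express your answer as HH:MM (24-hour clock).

07:45

1 March 2029 is a Thursday, so Mondays fall on 5, 12, 19, 26; the last is March 26.
1 October 2029 is a Monday, so the first Sunday is October 7 and the fourth is October 28.
Daylight saving runs 26 March – 28 October; February 20, 2029 is outside that window, so Zelvik Canton is on standard time at UTC+05:45.
08:30 Zelvik Canton − 5h45m = 02:45 UTC.
At the standard offset (UTC+04:00), 02:45 UTC + 4h = 06:45 Yalell standard time.
Daylight saving runs 8 October 2028 – 25 February 2029; the standard-time date in Yalell, February 20, 2029, is inside that window, so Yalell is at UTC+05:00.
02:45 UTC + 5h = 07:45 Yalell.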